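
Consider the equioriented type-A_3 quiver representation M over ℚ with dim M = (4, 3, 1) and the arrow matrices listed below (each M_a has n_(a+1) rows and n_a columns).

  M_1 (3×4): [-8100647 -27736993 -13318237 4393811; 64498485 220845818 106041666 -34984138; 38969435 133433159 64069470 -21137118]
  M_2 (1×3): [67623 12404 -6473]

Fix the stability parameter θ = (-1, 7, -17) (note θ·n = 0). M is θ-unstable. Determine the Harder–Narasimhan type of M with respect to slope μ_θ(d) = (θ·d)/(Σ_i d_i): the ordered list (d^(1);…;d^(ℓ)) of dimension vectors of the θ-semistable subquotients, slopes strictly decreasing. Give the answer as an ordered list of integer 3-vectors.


Interval decomposition of M: I[1,1], I[1,2]^2, I[1,3].
HN type (ℓ=3): μ^(1)=7; μ^(2)=-1; μ^(3)=-11/3

((0, 2, 0); (3, 0, 0); (1, 1, 1))


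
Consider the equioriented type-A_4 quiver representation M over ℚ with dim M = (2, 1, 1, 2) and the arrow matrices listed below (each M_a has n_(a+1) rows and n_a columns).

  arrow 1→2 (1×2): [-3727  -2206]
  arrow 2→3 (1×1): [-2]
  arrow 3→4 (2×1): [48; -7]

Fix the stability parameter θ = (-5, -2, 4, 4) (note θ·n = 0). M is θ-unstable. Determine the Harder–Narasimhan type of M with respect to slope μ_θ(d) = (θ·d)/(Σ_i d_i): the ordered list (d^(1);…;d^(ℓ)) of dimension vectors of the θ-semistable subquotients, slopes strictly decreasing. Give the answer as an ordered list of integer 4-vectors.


Via rank(M_{q-1}∘⋯∘M_p): M ≅ I[1,1], I[1,4], I[4,4].
μ_θ-semistable layers: μ^(1)=4; μ^(2)=-2; μ^(3)=-5

((0, 0, 1, 2); (0, 1, 0, 0); (2, 0, 0, 0))


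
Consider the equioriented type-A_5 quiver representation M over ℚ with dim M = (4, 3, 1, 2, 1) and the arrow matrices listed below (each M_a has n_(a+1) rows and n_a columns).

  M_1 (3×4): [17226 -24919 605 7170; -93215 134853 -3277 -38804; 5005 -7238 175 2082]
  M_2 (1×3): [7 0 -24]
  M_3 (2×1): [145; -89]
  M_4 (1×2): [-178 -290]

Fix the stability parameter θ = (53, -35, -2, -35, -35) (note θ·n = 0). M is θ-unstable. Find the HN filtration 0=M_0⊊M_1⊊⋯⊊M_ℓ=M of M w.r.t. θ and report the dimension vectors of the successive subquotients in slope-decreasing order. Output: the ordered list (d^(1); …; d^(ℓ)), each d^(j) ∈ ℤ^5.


Barcode: M ≅ I[1,1], I[1,2]^2, I[1,4], I[4,5]. HN layers by μ_θ (4 steps, strictly decreasing):
  μ^(1)=53; μ^(2)=9; μ^(3)=-19/4; μ^(4)=-35

((1, 0, 0, 0, 0); (2, 2, 0, 0, 0); (1, 1, 1, 1, 0); (0, 0, 0, 1, 1))


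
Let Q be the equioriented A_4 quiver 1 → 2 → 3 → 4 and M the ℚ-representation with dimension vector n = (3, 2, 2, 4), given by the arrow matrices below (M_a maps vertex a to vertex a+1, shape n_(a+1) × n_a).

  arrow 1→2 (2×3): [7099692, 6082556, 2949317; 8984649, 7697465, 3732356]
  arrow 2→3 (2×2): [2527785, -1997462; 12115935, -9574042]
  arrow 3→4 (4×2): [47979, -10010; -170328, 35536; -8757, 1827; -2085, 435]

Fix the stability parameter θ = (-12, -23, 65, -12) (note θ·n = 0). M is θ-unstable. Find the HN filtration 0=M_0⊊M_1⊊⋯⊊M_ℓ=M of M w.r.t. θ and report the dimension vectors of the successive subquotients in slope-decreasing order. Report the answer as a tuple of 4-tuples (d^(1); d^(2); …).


Barcode: M ≅ I[1,1], I[1,2], I[1,4], I[3,4], I[4,4]^2. HN layers by μ_θ (3 steps, strictly decreasing):
  μ^(1)=53/2; μ^(2)=-12; μ^(3)=-35/2

((0, 0, 2, 2); (1, 0, 0, 2); (2, 2, 0, 0))


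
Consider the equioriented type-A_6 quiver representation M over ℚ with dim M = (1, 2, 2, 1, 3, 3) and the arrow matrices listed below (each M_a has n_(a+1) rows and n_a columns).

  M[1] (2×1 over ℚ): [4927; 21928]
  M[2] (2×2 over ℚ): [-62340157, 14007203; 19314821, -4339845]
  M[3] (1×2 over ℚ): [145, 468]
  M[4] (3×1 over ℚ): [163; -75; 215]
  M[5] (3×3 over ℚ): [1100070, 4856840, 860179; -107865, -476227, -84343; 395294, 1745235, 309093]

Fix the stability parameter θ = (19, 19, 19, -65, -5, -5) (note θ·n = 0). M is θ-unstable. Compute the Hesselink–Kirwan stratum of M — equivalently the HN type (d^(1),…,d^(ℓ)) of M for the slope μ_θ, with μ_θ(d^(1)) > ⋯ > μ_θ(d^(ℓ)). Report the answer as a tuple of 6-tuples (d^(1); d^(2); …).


Via rank(M_{q-1}∘⋯∘M_p): M ≅ I[1,6], I[2,3], I[5,6]^2.
μ_θ-semistable layers: μ^(1)=19; μ^(2)=-3; μ^(3)=-5

((0, 1, 1, 0, 0, 0); (1, 1, 1, 1, 1, 1); (0, 0, 0, 0, 2, 2))


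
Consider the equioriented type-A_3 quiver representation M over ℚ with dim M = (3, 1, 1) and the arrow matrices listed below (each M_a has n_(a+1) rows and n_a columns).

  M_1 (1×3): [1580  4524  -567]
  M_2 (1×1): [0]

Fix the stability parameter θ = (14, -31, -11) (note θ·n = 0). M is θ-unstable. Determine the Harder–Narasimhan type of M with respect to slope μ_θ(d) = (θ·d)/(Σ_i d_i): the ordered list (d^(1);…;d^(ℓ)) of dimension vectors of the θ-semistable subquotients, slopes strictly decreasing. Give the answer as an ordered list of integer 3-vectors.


Interval decomposition of M: I[1,1]^2, I[1,2], I[3,3].
HN type (ℓ=3): μ^(1)=14; μ^(2)=-17/2; μ^(3)=-11

((2, 0, 0); (1, 1, 0); (0, 0, 1))


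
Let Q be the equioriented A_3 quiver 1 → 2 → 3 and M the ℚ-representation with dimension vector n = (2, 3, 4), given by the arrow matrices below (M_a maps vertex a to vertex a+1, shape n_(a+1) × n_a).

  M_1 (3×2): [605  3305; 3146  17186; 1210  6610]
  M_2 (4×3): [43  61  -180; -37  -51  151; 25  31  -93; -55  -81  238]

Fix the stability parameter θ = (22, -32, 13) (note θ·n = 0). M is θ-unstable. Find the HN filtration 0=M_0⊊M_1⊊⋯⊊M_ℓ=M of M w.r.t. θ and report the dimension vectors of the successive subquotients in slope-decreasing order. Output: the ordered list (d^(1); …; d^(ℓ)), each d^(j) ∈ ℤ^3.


Interval decomposition of M: I[1,1], I[1,3], I[2,2], I[2,3], I[3,3]^2.
HN type (ℓ=4): μ^(1)=22; μ^(2)=13; μ^(3)=-5; μ^(4)=-32

((1, 0, 0); (0, 0, 4); (1, 1, 0); (0, 2, 0))


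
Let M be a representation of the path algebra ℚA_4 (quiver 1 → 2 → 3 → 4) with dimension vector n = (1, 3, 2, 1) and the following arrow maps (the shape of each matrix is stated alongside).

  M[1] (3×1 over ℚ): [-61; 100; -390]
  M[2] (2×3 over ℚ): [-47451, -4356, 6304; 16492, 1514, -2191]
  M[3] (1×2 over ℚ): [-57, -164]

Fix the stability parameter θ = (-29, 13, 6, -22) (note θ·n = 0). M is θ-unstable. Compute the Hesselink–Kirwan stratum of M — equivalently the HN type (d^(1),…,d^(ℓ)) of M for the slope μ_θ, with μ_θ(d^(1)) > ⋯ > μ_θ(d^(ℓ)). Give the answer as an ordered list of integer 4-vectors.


Via rank(M_{q-1}∘⋯∘M_p): M ≅ I[1,4], I[2,2], I[2,3].
μ_θ-semistable layers: μ^(1)=13; μ^(2)=19/2; μ^(3)=-1; μ^(4)=-29

((0, 1, 0, 0); (0, 1, 1, 0); (0, 1, 1, 1); (1, 0, 0, 0))


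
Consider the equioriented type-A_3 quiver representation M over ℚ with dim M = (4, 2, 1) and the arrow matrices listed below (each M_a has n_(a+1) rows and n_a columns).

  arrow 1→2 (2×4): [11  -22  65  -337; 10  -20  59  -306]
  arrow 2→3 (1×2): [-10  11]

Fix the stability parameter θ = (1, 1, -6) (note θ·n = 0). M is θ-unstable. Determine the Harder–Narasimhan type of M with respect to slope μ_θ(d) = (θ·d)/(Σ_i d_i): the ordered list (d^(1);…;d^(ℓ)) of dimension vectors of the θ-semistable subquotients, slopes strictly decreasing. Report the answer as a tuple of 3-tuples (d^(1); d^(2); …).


Via rank(M_{q-1}∘⋯∘M_p): M ≅ I[1,1]^2, I[1,2], I[1,3].
μ_θ-semistable layers: μ^(1)=1; μ^(2)=-4/3

((3, 1, 0); (1, 1, 1))


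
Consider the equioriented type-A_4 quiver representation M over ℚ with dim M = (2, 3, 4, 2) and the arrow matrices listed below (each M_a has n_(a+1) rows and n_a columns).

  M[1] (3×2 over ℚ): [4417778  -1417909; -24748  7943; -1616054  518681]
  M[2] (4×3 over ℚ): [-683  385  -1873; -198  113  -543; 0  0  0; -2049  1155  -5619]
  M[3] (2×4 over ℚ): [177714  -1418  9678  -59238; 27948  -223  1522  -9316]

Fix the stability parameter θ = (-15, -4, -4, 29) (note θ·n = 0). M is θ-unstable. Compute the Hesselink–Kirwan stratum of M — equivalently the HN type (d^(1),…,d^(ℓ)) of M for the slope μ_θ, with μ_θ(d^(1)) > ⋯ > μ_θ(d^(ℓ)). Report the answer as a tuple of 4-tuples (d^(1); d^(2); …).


Interval decomposition of M: I[1,3], I[1,4], I[2,2], I[3,3], I[3,4].
HN type (ℓ=3): μ^(1)=29; μ^(2)=-4; μ^(3)=-15

((0, 0, 0, 2); (0, 3, 4, 0); (2, 0, 0, 0))


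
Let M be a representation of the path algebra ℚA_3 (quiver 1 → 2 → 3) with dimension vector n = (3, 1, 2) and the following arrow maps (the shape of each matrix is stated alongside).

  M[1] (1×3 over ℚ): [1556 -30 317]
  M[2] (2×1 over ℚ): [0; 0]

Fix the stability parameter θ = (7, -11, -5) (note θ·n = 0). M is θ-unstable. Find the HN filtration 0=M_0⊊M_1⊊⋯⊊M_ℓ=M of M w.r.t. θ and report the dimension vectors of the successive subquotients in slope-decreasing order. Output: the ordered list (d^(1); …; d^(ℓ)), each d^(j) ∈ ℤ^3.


Interval decomposition of M: I[1,1]^2, I[1,2], I[3,3]^2.
HN type (ℓ=3): μ^(1)=7; μ^(2)=-2; μ^(3)=-5

((2, 0, 0); (1, 1, 0); (0, 0, 2))


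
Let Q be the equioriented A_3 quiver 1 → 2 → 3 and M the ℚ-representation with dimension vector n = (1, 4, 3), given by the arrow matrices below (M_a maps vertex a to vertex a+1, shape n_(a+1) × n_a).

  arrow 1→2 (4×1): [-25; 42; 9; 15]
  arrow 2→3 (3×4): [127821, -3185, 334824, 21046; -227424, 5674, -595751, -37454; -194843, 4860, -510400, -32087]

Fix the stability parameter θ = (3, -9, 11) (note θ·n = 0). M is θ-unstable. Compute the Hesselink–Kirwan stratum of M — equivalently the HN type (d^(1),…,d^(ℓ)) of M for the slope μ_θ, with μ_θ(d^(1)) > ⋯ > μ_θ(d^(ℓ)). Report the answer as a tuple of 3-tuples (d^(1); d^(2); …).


Interval decomposition of M: I[1,3], I[2,2], I[2,3]^2.
HN type (ℓ=3): μ^(1)=11; μ^(2)=-3; μ^(3)=-9

((0, 0, 3); (1, 1, 0); (0, 3, 0))


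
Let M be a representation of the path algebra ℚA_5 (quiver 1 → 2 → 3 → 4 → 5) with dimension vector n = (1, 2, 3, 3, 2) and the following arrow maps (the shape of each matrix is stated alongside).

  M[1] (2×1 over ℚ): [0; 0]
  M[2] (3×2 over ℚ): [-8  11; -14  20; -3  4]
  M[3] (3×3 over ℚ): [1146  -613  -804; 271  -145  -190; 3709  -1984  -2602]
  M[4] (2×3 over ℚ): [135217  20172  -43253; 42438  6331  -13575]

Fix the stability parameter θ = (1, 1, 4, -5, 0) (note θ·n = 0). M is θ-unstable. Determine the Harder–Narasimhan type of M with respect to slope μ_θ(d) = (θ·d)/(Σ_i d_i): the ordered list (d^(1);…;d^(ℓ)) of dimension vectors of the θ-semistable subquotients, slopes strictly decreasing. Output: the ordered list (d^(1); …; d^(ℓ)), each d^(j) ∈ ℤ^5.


Via rank(M_{q-1}∘⋯∘M_p): M ≅ I[1,1], I[2,5]^2, I[3,3], I[4,4].
μ_θ-semistable layers: μ^(1)=4; μ^(2)=1; μ^(3)=0; μ^(4)=-5

((0, 0, 1, 0, 0); (1, 0, 0, 0, 0); (0, 2, 2, 2, 2); (0, 0, 0, 1, 0))


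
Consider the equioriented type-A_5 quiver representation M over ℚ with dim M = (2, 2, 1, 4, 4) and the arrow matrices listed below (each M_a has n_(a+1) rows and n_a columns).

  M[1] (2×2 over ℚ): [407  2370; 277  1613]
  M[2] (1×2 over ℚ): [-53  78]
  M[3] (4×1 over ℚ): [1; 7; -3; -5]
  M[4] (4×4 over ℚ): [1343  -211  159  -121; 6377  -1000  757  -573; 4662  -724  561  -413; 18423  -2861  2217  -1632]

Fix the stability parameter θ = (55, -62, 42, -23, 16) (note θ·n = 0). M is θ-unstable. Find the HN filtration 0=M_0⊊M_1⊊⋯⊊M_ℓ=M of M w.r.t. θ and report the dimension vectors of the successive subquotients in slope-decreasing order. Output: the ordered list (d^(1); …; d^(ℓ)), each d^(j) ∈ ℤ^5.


Interval decomposition of M: I[1,2], I[1,5], I[4,5]^3.
HN type (ℓ=4): μ^(1)=16; μ^(2)=19/2; μ^(3)=-7/2; μ^(4)=-23

((0, 0, 0, 0, 4); (0, 0, 1, 1, 0); (2, 2, 0, 0, 0); (0, 0, 0, 3, 0))


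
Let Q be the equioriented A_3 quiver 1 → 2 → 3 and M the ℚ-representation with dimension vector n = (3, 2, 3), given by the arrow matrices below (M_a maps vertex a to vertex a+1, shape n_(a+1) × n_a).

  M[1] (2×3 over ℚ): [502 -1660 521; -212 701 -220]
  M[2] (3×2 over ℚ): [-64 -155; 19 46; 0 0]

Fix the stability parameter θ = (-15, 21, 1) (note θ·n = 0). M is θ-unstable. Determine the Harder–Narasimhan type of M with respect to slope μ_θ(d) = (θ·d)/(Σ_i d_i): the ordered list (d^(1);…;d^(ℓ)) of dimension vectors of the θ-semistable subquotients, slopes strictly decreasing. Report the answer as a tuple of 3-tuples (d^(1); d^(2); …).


Via rank(M_{q-1}∘⋯∘M_p): M ≅ I[1,1], I[1,3]^2, I[3,3].
μ_θ-semistable layers: μ^(1)=11; μ^(2)=1; μ^(3)=-15

((0, 2, 2); (0, 0, 1); (3, 0, 0))


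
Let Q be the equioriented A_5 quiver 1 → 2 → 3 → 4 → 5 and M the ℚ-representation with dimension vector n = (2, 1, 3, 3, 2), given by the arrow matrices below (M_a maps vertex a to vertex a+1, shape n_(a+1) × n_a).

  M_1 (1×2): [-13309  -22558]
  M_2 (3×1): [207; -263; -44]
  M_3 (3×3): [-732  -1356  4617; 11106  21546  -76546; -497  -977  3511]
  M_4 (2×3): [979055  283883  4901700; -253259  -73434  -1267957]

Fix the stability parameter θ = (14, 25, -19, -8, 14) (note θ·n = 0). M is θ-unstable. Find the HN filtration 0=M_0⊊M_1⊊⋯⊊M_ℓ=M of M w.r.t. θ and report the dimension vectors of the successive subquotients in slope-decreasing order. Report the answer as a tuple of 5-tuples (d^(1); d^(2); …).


Interval decomposition of M: I[1,1], I[1,5], I[3,4], I[3,5].
HN type (ℓ=4): μ^(1)=14; μ^(2)=3; μ^(3)=-8; μ^(4)=-19

((1, 0, 0, 0, 2); (1, 1, 1, 1, 0); (0, 0, 0, 2, 0); (0, 0, 2, 0, 0))


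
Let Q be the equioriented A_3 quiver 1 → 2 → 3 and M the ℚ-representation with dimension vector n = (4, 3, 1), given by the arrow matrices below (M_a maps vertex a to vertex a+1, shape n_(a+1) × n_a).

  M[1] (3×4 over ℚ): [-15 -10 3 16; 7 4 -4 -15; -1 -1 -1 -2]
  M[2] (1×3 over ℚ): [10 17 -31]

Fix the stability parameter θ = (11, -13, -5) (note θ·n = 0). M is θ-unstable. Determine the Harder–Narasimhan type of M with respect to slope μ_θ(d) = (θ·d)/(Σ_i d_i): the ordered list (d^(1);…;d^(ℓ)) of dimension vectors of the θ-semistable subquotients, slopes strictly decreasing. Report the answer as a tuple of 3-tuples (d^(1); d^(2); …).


Barcode: M ≅ I[1,1], I[1,2]^2, I[1,3]. HN layers by μ_θ (3 steps, strictly decreasing):
  μ^(1)=11; μ^(2)=-1; μ^(3)=-7/3

((1, 0, 0); (2, 2, 0); (1, 1, 1))


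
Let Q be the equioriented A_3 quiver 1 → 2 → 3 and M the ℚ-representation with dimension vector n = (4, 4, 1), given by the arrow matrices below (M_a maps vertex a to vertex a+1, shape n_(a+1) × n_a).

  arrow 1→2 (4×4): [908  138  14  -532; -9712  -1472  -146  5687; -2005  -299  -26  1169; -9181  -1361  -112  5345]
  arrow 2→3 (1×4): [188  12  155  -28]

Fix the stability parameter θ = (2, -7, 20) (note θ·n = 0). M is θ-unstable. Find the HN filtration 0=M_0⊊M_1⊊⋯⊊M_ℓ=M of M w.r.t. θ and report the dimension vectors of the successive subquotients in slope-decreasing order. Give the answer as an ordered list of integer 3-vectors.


Barcode: M ≅ I[1,2]^3, I[1,3]. HN layers by μ_θ (2 steps, strictly decreasing):
  μ^(1)=20; μ^(2)=-5/2

((0, 0, 1); (4, 4, 0))


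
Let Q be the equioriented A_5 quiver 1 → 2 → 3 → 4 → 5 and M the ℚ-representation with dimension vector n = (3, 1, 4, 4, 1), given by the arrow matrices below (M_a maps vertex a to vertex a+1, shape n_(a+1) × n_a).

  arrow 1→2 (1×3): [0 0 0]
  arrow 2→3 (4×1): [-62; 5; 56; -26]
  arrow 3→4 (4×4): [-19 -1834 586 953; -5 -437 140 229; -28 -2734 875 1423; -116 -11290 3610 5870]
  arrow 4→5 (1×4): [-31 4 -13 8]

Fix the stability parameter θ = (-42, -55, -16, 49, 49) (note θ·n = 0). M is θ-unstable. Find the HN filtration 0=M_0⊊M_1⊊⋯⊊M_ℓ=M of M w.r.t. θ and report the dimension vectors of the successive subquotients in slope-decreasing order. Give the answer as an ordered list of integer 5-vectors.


Interval decomposition of M: I[1,1]^3, I[2,5], I[3,3], I[3,4]^2, I[4,4].
HN type (ℓ=4): μ^(1)=49; μ^(2)=-16; μ^(3)=-42; μ^(4)=-55

((0, 0, 0, 4, 1); (0, 0, 4, 0, 0); (3, 0, 0, 0, 0); (0, 1, 0, 0, 0))


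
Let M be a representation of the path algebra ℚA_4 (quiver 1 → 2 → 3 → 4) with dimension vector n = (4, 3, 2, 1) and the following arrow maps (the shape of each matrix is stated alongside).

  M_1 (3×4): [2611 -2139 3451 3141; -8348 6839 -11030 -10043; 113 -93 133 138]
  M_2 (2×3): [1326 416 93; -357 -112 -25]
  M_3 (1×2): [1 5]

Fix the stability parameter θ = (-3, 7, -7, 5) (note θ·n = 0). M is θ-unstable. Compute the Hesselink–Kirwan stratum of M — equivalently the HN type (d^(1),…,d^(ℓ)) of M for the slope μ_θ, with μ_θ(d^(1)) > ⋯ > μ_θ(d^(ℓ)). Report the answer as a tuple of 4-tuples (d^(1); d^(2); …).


Interval decomposition of M: I[1,1], I[1,2], I[1,3], I[1,4].
HN type (ℓ=4): μ^(1)=7; μ^(2)=5; μ^(3)=0; μ^(4)=-3

((0, 1, 0, 0); (0, 0, 0, 1); (0, 2, 2, 0); (4, 0, 0, 0))


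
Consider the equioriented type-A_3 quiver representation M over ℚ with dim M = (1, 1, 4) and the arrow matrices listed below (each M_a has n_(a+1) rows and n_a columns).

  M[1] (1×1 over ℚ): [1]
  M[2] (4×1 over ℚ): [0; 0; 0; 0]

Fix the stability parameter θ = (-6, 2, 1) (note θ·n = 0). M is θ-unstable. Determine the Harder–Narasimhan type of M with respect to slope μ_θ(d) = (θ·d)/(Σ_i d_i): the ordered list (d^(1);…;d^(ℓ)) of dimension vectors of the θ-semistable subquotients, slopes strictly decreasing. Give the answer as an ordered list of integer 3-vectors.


Via rank(M_{q-1}∘⋯∘M_p): M ≅ I[1,2], I[3,3]^4.
μ_θ-semistable layers: μ^(1)=2; μ^(2)=1; μ^(3)=-6

((0, 1, 0); (0, 0, 4); (1, 0, 0))


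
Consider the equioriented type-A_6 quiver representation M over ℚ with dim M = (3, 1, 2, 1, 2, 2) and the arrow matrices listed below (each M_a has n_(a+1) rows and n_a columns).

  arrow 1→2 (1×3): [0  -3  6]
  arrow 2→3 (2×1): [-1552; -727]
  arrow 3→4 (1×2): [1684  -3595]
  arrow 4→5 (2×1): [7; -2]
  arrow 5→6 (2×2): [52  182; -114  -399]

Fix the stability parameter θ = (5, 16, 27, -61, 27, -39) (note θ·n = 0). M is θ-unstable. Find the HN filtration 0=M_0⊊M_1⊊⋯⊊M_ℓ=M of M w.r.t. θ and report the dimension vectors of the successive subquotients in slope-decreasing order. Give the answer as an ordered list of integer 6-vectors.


Via rank(M_{q-1}∘⋯∘M_p): M ≅ I[1,1]^2, I[1,5], I[3,3], I[5,6], I[6,6].
μ_θ-semistable layers: μ^(1)=27; μ^(2)=5; μ^(3)=-13/4; μ^(4)=-6; μ^(5)=-39

((0, 0, 1, 0, 1, 0); (2, 0, 0, 0, 0, 0); (1, 1, 1, 1, 0, 0); (0, 0, 0, 0, 1, 1); (0, 0, 0, 0, 0, 1))


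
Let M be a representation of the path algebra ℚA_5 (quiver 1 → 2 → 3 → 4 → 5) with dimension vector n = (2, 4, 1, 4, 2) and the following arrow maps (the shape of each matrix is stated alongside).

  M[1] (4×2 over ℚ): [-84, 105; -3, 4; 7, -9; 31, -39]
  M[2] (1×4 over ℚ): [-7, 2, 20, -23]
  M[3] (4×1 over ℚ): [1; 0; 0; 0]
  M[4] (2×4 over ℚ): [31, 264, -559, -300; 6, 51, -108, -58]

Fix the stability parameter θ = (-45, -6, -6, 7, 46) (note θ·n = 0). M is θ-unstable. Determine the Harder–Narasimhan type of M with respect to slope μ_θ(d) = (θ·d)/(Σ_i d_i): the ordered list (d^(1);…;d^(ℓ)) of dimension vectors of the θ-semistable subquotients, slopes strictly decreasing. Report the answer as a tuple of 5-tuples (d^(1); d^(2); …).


Via rank(M_{q-1}∘⋯∘M_p): M ≅ I[1,2], I[1,5], I[2,2]^2, I[4,4]^2, I[4,5].
μ_θ-semistable layers: μ^(1)=46; μ^(2)=7; μ^(3)=-6; μ^(4)=-45

((0, 0, 0, 0, 2); (0, 0, 0, 4, 0); (0, 4, 1, 0, 0); (2, 0, 0, 0, 0))


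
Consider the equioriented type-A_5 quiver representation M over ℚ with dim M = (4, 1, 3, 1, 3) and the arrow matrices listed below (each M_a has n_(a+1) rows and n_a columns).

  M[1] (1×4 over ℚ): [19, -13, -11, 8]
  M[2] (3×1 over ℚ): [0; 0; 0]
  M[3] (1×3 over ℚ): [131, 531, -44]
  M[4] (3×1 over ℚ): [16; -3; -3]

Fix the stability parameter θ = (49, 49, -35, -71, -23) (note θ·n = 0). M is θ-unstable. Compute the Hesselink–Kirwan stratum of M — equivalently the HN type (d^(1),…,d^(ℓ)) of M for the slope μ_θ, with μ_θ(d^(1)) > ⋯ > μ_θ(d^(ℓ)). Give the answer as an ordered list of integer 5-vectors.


Barcode: M ≅ I[1,1]^3, I[1,2], I[3,3]^2, I[3,5], I[5,5]^2. HN layers by μ_θ (4 steps, strictly decreasing):
  μ^(1)=49; μ^(2)=-23; μ^(3)=-35; μ^(4)=-53

((4, 1, 0, 0, 0); (0, 0, 0, 0, 3); (0, 0, 2, 0, 0); (0, 0, 1, 1, 0))


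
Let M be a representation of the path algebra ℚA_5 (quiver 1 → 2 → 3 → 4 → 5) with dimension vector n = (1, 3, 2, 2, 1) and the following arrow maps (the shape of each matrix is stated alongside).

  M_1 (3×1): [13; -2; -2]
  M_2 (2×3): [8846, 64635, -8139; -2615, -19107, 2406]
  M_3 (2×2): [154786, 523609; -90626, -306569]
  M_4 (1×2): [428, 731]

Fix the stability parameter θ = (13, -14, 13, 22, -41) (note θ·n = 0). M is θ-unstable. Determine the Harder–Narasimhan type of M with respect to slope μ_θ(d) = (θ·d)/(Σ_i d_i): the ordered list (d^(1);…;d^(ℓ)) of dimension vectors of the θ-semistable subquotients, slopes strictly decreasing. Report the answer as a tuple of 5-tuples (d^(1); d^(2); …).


Barcode: M ≅ I[1,5], I[2,2], I[2,3], I[4,4]. HN layers by μ_θ (4 steps, strictly decreasing):
  μ^(1)=22; μ^(2)=13; μ^(3)=-7/5; μ^(4)=-14

((0, 0, 0, 1, 0); (0, 0, 1, 0, 0); (1, 1, 1, 1, 1); (0, 2, 0, 0, 0))


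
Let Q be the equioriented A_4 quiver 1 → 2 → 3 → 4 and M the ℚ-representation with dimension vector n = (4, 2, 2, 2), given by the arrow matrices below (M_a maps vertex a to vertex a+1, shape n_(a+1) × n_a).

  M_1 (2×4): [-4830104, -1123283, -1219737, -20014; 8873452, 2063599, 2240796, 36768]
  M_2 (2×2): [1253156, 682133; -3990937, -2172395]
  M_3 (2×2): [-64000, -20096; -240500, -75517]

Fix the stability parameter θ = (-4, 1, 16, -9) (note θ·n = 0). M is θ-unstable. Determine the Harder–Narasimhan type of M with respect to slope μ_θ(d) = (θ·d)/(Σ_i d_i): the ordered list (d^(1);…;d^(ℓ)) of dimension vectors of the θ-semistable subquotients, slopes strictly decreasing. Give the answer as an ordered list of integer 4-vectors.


Via rank(M_{q-1}∘⋯∘M_p): M ≅ I[1,1]^2, I[1,3], I[1,4], I[4,4].
μ_θ-semistable layers: μ^(1)=16; μ^(2)=7/2; μ^(3)=1; μ^(4)=-4; μ^(5)=-9

((0, 0, 1, 0); (0, 0, 1, 1); (0, 2, 0, 0); (4, 0, 0, 0); (0, 0, 0, 1))


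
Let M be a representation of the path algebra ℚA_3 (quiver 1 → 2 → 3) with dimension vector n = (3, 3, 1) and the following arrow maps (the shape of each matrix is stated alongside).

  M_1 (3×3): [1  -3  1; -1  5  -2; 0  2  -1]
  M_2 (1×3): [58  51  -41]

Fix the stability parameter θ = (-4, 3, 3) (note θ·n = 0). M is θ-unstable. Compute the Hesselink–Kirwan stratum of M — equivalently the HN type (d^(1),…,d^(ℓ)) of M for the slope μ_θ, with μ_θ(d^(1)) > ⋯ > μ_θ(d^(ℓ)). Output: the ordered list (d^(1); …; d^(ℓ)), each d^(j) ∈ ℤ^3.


Barcode: M ≅ I[1,1], I[1,2], I[1,3], I[2,2]. HN layers by μ_θ (2 steps, strictly decreasing):
  μ^(1)=3; μ^(2)=-4

((0, 3, 1); (3, 0, 0))


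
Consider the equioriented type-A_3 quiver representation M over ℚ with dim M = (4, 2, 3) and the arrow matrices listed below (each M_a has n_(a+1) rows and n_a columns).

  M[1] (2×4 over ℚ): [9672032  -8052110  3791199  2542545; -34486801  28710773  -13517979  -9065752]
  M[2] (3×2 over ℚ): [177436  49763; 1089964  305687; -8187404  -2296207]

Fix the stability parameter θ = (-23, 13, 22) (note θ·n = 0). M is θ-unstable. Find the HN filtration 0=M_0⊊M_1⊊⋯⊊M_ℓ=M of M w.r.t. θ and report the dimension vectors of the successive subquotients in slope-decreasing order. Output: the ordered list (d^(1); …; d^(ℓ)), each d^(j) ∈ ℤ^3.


Via rank(M_{q-1}∘⋯∘M_p): M ≅ I[1,1]^2, I[1,2], I[1,3], I[3,3]^2.
μ_θ-semistable layers: μ^(1)=22; μ^(2)=13; μ^(3)=-23

((0, 0, 3); (0, 2, 0); (4, 0, 0))


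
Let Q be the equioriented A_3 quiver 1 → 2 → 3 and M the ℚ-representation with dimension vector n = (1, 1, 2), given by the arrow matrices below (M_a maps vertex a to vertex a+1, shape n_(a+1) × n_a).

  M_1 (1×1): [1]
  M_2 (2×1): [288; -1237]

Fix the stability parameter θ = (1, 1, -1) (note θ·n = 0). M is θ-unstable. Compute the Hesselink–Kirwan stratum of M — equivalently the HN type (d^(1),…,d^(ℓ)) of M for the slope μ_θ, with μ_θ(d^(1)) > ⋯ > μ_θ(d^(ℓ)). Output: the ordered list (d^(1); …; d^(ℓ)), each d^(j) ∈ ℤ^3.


Interval decomposition of M: I[1,3], I[3,3].
HN type (ℓ=2): μ^(1)=1/3; μ^(2)=-1

((1, 1, 1); (0, 0, 1))


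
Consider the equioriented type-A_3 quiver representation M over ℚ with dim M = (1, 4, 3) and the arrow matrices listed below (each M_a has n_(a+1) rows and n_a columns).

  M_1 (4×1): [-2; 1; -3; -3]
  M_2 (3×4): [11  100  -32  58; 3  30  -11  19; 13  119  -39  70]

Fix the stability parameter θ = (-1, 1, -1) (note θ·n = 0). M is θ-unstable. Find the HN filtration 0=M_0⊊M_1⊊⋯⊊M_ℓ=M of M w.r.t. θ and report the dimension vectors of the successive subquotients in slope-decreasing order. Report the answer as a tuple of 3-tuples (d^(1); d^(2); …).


Via rank(M_{q-1}∘⋯∘M_p): M ≅ I[1,2], I[2,3]^3.
μ_θ-semistable layers: μ^(1)=1; μ^(2)=0; μ^(3)=-1

((0, 1, 0); (0, 3, 3); (1, 0, 0))


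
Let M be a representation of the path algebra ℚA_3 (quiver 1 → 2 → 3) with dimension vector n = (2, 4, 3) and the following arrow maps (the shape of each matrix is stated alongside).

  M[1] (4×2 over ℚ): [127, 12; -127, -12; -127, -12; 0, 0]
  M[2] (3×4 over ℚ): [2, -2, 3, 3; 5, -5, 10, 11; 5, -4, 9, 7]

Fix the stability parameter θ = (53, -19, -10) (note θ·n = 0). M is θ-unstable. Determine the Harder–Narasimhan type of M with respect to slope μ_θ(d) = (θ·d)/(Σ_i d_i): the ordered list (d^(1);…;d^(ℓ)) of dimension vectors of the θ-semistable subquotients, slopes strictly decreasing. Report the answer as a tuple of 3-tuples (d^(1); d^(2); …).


Interval decomposition of M: I[1,1], I[1,3], I[2,2], I[2,3]^2.
HN type (ℓ=4): μ^(1)=53; μ^(2)=8; μ^(3)=-10; μ^(4)=-19

((1, 0, 0); (1, 1, 1); (0, 0, 2); (0, 3, 0))


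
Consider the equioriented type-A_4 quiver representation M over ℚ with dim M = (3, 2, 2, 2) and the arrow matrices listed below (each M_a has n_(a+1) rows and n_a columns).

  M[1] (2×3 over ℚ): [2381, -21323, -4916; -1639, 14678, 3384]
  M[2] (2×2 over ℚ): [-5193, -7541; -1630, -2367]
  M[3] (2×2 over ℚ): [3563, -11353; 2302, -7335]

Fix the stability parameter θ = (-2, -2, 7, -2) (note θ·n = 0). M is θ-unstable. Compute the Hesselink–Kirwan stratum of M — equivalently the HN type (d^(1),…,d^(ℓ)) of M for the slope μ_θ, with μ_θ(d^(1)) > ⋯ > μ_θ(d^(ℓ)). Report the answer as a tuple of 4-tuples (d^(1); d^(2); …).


Via rank(M_{q-1}∘⋯∘M_p): M ≅ I[1,1], I[1,4]^2.
μ_θ-semistable layers: μ^(1)=5/2; μ^(2)=-2

((0, 0, 2, 2); (3, 2, 0, 0))


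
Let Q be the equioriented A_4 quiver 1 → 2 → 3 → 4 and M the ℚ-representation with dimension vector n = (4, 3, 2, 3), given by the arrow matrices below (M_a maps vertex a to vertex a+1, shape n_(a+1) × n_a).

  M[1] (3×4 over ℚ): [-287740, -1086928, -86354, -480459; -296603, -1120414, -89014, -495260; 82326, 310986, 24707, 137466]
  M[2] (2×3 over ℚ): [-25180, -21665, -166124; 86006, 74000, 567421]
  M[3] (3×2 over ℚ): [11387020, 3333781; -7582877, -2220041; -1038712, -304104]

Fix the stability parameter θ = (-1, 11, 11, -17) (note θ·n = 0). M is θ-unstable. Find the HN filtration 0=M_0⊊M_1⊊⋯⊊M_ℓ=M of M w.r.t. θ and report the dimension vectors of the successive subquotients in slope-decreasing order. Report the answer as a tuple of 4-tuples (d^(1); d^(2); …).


Interval decomposition of M: I[1,1], I[1,2], I[1,4]^2, I[4,4].
HN type (ℓ=4): μ^(1)=11; μ^(2)=5/3; μ^(3)=-1; μ^(4)=-17

((0, 1, 0, 0); (0, 2, 2, 2); (4, 0, 0, 0); (0, 0, 0, 1))


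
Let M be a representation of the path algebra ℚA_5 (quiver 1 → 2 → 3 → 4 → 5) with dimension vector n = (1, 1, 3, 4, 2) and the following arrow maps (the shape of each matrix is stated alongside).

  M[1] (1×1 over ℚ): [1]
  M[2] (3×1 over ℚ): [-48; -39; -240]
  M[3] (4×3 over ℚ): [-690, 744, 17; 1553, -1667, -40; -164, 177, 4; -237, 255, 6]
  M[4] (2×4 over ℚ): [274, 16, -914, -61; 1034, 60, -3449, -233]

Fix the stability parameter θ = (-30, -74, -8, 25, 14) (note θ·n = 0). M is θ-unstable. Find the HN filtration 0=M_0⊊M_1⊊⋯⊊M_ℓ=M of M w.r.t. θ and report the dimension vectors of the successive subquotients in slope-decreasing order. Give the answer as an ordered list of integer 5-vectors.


Barcode: M ≅ I[1,5], I[3,4], I[3,5], I[4,4]. HN layers by μ_θ (4 steps, strictly decreasing):
  μ^(1)=25; μ^(2)=39/2; μ^(3)=-8; μ^(4)=-52

((0, 0, 0, 2, 0); (0, 0, 0, 2, 2); (0, 0, 3, 0, 0); (1, 1, 0, 0, 0))


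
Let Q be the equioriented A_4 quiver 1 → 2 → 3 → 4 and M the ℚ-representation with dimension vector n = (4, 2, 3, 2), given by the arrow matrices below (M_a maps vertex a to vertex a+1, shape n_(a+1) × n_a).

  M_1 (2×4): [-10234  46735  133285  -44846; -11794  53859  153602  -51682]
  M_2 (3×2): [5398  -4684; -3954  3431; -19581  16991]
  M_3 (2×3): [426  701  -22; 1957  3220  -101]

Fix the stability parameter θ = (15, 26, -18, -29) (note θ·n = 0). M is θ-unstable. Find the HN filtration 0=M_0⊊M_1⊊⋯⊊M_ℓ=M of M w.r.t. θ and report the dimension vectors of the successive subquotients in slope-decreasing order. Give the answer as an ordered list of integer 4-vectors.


Via rank(M_{q-1}∘⋯∘M_p): M ≅ I[1,1]^2, I[1,4]^2, I[3,3].
μ_θ-semistable layers: μ^(1)=15; μ^(2)=-3/2; μ^(3)=-18

((2, 0, 0, 0); (2, 2, 2, 2); (0, 0, 1, 0))


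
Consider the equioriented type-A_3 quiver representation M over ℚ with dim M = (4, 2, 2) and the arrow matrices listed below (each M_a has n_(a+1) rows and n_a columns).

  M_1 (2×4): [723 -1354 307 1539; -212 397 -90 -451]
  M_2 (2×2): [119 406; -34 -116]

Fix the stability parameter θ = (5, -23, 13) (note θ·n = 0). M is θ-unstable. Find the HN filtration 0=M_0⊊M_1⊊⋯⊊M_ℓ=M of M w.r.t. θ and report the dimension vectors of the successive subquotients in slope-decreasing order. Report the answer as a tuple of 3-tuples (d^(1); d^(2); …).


Via rank(M_{q-1}∘⋯∘M_p): M ≅ I[1,1]^2, I[1,2], I[1,3], I[3,3].
μ_θ-semistable layers: μ^(1)=13; μ^(2)=5; μ^(3)=-9

((0, 0, 2); (2, 0, 0); (2, 2, 0))


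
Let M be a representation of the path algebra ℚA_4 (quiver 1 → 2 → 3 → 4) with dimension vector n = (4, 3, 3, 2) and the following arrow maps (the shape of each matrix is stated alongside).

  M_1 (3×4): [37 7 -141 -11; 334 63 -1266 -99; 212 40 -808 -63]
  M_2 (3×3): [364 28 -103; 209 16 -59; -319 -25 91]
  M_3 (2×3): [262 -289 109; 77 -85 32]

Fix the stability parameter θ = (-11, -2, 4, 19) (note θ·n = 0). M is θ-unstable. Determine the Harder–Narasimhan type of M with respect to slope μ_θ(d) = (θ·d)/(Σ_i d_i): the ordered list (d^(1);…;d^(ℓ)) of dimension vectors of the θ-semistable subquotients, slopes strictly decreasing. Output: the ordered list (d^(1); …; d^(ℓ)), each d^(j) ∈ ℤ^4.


Interval decomposition of M: I[1,1], I[1,3], I[1,4]^2.
HN type (ℓ=4): μ^(1)=19; μ^(2)=4; μ^(3)=-2; μ^(4)=-11

((0, 0, 0, 2); (0, 0, 3, 0); (0, 3, 0, 0); (4, 0, 0, 0))


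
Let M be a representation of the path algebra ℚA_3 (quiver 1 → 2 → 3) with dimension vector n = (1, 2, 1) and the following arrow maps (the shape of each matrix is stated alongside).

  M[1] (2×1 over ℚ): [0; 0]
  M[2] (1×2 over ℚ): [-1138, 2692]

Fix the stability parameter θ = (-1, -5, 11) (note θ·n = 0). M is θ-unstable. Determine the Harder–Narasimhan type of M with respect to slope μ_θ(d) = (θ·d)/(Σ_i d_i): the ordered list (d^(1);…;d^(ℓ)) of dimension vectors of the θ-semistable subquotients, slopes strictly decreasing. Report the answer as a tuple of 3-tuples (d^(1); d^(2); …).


Via rank(M_{q-1}∘⋯∘M_p): M ≅ I[1,1], I[2,2], I[2,3].
μ_θ-semistable layers: μ^(1)=11; μ^(2)=-1; μ^(3)=-5

((0, 0, 1); (1, 0, 0); (0, 2, 0))


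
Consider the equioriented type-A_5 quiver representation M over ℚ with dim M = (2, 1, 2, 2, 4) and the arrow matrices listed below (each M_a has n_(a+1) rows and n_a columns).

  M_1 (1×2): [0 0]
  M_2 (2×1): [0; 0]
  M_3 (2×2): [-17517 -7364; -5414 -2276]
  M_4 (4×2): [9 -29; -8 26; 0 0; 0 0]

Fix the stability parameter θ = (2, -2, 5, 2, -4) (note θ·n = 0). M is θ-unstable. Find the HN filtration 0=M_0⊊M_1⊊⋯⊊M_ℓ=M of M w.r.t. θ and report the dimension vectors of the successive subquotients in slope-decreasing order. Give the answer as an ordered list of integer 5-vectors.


Via rank(M_{q-1}∘⋯∘M_p): M ≅ I[1,1]^2, I[2,2], I[3,5]^2, I[5,5]^2.
μ_θ-semistable layers: μ^(1)=2; μ^(2)=1; μ^(3)=-2; μ^(4)=-4

((2, 0, 0, 0, 0); (0, 0, 2, 2, 2); (0, 1, 0, 0, 0); (0, 0, 0, 0, 2))


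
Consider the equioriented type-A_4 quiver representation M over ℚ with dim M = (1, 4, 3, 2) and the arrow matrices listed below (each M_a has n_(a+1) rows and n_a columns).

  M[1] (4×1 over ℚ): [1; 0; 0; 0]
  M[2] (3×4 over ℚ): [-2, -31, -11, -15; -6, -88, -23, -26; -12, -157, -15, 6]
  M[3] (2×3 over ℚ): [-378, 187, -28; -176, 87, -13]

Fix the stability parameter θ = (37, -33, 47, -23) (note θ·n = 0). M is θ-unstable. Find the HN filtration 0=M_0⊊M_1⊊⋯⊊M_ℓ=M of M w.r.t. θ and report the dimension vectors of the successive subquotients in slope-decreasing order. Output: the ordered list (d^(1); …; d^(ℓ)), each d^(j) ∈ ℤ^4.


Barcode: M ≅ I[1,4], I[2,2], I[2,3], I[2,4]. HN layers by μ_θ (4 steps, strictly decreasing):
  μ^(1)=47; μ^(2)=12; μ^(3)=2; μ^(4)=-33

((0, 0, 1, 0); (0, 0, 2, 2); (1, 1, 0, 0); (0, 3, 0, 0))


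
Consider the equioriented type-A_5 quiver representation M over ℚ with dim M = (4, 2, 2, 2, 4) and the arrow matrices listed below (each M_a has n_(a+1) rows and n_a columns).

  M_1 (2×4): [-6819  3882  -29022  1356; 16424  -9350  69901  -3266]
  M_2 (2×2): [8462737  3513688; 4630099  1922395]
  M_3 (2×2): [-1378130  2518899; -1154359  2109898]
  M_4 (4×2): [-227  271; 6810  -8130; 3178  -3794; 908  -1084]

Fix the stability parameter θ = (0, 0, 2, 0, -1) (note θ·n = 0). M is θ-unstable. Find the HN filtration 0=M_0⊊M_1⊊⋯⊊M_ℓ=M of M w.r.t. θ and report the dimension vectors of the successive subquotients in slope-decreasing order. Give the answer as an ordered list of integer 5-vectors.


Interval decomposition of M: I[1,1]^2, I[1,4], I[1,5], I[5,5]^3.
HN type (ℓ=4): μ^(1)=1; μ^(2)=1/3; μ^(3)=0; μ^(4)=-1

((0, 0, 1, 1, 0); (0, 0, 1, 1, 1); (4, 2, 0, 0, 0); (0, 0, 0, 0, 3))


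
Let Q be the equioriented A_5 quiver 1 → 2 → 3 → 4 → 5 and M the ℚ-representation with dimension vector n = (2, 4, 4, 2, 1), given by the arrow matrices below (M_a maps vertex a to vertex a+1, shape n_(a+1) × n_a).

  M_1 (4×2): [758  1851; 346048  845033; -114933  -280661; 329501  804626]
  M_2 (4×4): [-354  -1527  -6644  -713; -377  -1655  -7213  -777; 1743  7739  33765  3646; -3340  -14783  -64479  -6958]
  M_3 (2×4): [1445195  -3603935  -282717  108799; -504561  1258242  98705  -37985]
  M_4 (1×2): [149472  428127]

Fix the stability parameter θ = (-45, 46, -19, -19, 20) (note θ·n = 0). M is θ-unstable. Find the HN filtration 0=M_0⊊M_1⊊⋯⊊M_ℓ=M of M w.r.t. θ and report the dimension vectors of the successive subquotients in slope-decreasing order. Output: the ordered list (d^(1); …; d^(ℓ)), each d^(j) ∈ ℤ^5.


Interval decomposition of M: I[1,4], I[1,5], I[2,3]^2.
HN type (ℓ=4): μ^(1)=20; μ^(2)=27/2; μ^(3)=8/3; μ^(4)=-45

((0, 0, 0, 0, 1); (0, 2, 2, 0, 0); (0, 2, 2, 2, 0); (2, 0, 0, 0, 0))


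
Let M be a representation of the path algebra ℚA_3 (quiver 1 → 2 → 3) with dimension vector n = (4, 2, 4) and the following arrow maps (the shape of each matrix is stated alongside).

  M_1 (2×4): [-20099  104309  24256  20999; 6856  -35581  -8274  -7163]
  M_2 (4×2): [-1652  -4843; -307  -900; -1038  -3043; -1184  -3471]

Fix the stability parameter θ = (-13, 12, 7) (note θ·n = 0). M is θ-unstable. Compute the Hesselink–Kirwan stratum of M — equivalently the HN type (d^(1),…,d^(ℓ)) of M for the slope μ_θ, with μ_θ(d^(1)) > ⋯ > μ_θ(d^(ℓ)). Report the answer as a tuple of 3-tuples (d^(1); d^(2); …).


Barcode: M ≅ I[1,1]^2, I[1,3]^2, I[3,3]^2. HN layers by μ_θ (3 steps, strictly decreasing):
  μ^(1)=19/2; μ^(2)=7; μ^(3)=-13

((0, 2, 2); (0, 0, 2); (4, 0, 0))


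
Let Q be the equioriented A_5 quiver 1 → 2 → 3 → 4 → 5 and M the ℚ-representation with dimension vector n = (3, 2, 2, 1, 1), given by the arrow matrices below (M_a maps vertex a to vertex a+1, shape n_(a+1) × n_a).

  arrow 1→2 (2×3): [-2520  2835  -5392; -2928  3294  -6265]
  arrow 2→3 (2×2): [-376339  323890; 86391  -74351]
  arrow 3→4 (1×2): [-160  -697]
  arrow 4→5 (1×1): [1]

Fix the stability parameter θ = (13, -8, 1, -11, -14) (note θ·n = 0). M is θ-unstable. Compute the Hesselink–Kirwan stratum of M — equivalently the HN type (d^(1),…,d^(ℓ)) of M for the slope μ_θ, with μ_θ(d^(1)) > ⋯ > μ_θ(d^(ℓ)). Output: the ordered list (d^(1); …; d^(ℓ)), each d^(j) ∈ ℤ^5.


Barcode: M ≅ I[1,1], I[1,3], I[1,5]. HN layers by μ_θ (3 steps, strictly decreasing):
  μ^(1)=13; μ^(2)=2; μ^(3)=-19/5

((1, 0, 0, 0, 0); (1, 1, 1, 0, 0); (1, 1, 1, 1, 1))


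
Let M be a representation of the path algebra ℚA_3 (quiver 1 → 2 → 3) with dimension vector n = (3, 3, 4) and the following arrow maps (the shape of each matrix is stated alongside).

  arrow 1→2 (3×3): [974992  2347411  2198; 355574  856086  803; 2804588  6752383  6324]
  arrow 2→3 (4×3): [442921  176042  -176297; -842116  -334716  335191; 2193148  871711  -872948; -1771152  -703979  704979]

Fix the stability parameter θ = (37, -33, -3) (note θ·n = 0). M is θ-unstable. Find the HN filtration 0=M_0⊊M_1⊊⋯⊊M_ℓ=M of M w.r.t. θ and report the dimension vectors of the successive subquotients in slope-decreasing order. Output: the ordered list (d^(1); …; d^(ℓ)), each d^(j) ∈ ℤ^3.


Interval decomposition of M: I[1,1], I[1,3]^2, I[2,3], I[3,3].
HN type (ℓ=4): μ^(1)=37; μ^(2)=1/3; μ^(3)=-3; μ^(4)=-33

((1, 0, 0); (2, 2, 2); (0, 0, 2); (0, 1, 0))


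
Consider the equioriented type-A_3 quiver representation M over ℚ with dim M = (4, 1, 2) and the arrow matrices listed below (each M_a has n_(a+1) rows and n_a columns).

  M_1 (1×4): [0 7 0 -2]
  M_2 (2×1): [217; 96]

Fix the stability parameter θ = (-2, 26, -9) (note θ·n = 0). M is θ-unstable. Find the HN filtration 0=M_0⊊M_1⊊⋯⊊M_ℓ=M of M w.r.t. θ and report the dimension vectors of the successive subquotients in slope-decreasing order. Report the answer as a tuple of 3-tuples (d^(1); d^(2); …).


Barcode: M ≅ I[1,1]^3, I[1,3], I[3,3]. HN layers by μ_θ (3 steps, strictly decreasing):
  μ^(1)=17/2; μ^(2)=-2; μ^(3)=-9

((0, 1, 1); (4, 0, 0); (0, 0, 1))


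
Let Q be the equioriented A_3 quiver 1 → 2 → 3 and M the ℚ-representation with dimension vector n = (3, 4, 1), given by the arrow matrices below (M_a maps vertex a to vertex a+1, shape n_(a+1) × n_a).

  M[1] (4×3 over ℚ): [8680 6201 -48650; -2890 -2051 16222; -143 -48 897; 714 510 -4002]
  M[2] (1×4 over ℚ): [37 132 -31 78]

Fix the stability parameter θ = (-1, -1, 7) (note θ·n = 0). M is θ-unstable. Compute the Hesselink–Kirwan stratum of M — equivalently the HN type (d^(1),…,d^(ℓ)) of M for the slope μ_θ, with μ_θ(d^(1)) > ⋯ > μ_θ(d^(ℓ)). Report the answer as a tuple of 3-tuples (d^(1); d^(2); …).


Via rank(M_{q-1}∘⋯∘M_p): M ≅ I[1,2]^2, I[1,3], I[2,2].
μ_θ-semistable layers: μ^(1)=7; μ^(2)=-1

((0, 0, 1); (3, 4, 0))
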